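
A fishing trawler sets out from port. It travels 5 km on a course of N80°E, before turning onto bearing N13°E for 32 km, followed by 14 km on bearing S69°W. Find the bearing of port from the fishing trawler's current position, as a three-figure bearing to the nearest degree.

Leg 1 (N80°E, 5 km): east 5 sin 80° = 4.92, north 5 cos 80° = 0.87
Leg 2 (N13°E, 32 km): east 32 sin 13° = 7.20, north 32 cos 13° = 31.18
Leg 3 (S69°W, 14 km): east 14 sin 249° = -13.07, north 14 cos 249° = -5.02
Net displacement: -0.95 east, 27.03 north. Direction back to start is (0.95, -27.03): bearing = atan2(0.95, -27.03) mod 360° = 177.99° ≈ 178°.

178°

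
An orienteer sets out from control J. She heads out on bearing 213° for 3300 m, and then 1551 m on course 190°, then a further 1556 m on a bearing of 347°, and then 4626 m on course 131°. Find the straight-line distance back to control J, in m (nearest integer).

5912 m

Leg 1 (213°, 3300 m): east 3300 sin 213° = -1797.31, north 3300 cos 213° = -2767.61
Leg 2 (190°, 1551 m): east 1551 sin 190° = -269.33, north 1551 cos 190° = -1527.44
Leg 3 (347°, 1556 m): east 1556 sin 347° = -350.02, north 1556 cos 347° = 1516.12
Leg 4 (131°, 4626 m): east 4626 sin 131° = 3491.29, north 4626 cos 131° = -3034.93
Net: 1074.63 east, -5813.86 north. Distance = √((1074.63)² + (-5813.86)²) = 5912.341 m.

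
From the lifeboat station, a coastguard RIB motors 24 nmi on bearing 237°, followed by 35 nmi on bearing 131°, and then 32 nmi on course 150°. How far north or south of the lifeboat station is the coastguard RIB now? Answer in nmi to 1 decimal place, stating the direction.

63.7 nmi south

Leg 1 (237°, 24 nmi): east 24 sin 237° = -20.13, north 24 cos 237° = -13.07
Leg 2 (131°, 35 nmi): east 35 sin 131° = 26.41, north 35 cos 131° = -22.96
Leg 3 (150°, 32 nmi): east 32 sin 150° = 16.00, north 32 cos 150° = -27.71
Net north component: -63.75 nmi.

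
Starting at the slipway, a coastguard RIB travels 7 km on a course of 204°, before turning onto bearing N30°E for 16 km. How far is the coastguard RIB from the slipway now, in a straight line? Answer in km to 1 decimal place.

9.1 km

Leg 1 (204°, 7 km): east 7 sin 204° = -2.85, north 7 cos 204° = -6.39
Leg 2 (N30°E, 16 km): east 16 sin 30° = 8.00, north 16 cos 30° = 13.86
Net: 5.15 east, 7.46 north. Distance = √((5.15)² + (7.46)²) = 9.068 km.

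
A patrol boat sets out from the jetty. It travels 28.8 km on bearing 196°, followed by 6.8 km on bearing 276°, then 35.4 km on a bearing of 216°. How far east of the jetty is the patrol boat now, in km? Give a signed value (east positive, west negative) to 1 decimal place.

-35.5 km

Leg 1 (196°, 28.8 km): east 28.8 sin 196° = -7.94, north 28.8 cos 196° = -27.68
Leg 2 (276°, 6.8 km): east 6.8 sin 276° = -6.76, north 6.8 cos 276° = 0.71
Leg 3 (216°, 35.4 km): east 35.4 sin 216° = -20.81, north 35.4 cos 216° = -28.64
Net east component: -35.51 km.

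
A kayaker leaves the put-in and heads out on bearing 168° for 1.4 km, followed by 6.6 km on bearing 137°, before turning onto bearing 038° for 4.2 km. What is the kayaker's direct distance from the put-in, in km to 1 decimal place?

7.9 km

Leg 1 (168°, 1.4 km): east 1.4 sin 168° = 0.29, north 1.4 cos 168° = -1.37
Leg 2 (137°, 6.6 km): east 6.6 sin 137° = 4.50, north 6.6 cos 137° = -4.83
Leg 3 (038°, 4.2 km): east 4.2 sin 38° = 2.59, north 4.2 cos 38° = 3.31
Net: 7.38 east, -2.89 north. Distance = √((7.38)² + (-2.89)²) = 7.923 km.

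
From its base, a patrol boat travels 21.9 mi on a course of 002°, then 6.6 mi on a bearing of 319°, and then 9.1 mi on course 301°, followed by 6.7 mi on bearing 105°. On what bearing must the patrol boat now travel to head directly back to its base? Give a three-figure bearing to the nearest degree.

Leg 1 (002°, 21.9 mi): east 21.9 sin 2° = 0.76, north 21.9 cos 2° = 21.89
Leg 2 (319°, 6.6 mi): east 6.6 sin 319° = -4.33, north 6.6 cos 319° = 4.98
Leg 3 (301°, 9.1 mi): east 9.1 sin 301° = -7.80, north 9.1 cos 301° = 4.69
Leg 4 (105°, 6.7 mi): east 6.7 sin 105° = 6.47, north 6.7 cos 105° = -1.73
Net displacement: -4.89 east, 29.82 north. Direction back to start is (4.89, -29.82): bearing = atan2(4.89, -29.82) mod 360° = 170.68° ≈ 171°.

171°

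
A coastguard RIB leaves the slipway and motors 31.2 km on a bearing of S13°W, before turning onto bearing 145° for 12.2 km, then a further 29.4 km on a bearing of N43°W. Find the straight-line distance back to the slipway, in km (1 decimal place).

Leg 1 (S13°W, 31.2 km): east 31.2 sin 193° = -7.02, north 31.2 cos 193° = -30.40
Leg 2 (145°, 12.2 km): east 12.2 sin 145° = 7.00, north 12.2 cos 145° = -9.99
Leg 3 (N43°W, 29.4 km): east 29.4 sin 317° = -20.05, north 29.4 cos 317° = 21.50
Net: -20.07 east, -18.89 north. Distance = √((-20.07)² + (-18.89)²) = 27.564 km.

27.6 km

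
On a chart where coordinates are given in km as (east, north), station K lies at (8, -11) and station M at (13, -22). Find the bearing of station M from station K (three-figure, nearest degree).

Δeast = 13 − 8 = 5.00; Δnorth = -22 − -11 = -11.00.
Bearing = atan2(Δeast, Δnorth) mod 360° = 155.56° ≈ 156°.

156°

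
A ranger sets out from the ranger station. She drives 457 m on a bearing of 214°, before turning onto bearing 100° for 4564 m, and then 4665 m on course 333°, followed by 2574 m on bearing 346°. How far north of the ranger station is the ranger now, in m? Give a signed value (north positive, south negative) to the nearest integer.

5483 m

Leg 1 (214°, 457 m): east 457 sin 214° = -255.55, north 457 cos 214° = -378.87
Leg 2 (100°, 4564 m): east 4564 sin 100° = 4494.66, north 4564 cos 100° = -792.53
Leg 3 (333°, 4665 m): east 4665 sin 333° = -2117.87, north 4665 cos 333° = 4156.55
Leg 4 (346°, 2574 m): east 2574 sin 346° = -622.71, north 2574 cos 346° = 2497.54
Net north component: 5482.69 m.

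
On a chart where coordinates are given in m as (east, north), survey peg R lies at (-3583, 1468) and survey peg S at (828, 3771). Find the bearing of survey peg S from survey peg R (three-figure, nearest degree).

Δeast = 828 − -3583 = 4411.00; Δnorth = 3771 − 1468 = 2303.00.
Bearing = atan2(Δeast, Δnorth) mod 360° = 62.43° ≈ 062°.

062°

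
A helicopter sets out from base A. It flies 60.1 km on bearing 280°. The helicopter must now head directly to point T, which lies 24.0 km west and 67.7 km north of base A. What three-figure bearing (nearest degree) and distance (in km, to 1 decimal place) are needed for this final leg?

032°, 67.2 km

Leg 1 (280°, 60.1 km): east 60.1 sin 280° = -59.19, north 60.1 cos 280° = 10.44
Current position: (-59.19, 10.44). Target: (-24.0, 67.7). Remaining: Δeast = 35.19, Δnorth = 57.26.
Bearing = atan2(35.19, 57.26) mod 360° = 31.57°; distance = √((35.19)² + (57.26)²) = 67.211 km.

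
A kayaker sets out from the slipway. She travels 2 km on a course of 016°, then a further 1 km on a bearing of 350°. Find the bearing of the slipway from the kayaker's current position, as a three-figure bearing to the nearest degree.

Leg 1 (016°, 2 km): east 2 sin 16° = 0.55, north 2 cos 16° = 1.92
Leg 2 (350°, 1 km): east 1 sin 350° = -0.17, north 1 cos 350° = 0.98
Net displacement: 0.38 east, 2.91 north. Direction back to start is (-0.38, -2.91): bearing = atan2(-0.38, -2.91) mod 360° = 187.40° ≈ 187°.

187°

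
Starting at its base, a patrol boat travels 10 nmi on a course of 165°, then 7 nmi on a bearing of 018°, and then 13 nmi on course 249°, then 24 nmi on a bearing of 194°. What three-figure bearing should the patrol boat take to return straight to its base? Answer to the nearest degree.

023°

Leg 1 (165°, 10 nmi): east 10 sin 165° = 2.59, north 10 cos 165° = -9.66
Leg 2 (018°, 7 nmi): east 7 sin 18° = 2.16, north 7 cos 18° = 6.66
Leg 3 (249°, 13 nmi): east 13 sin 249° = -12.14, north 13 cos 249° = -4.66
Leg 4 (194°, 24 nmi): east 24 sin 194° = -5.81, north 24 cos 194° = -23.29
Net displacement: -13.19 east, -30.95 north. Direction back to start is (13.19, 30.95): bearing = atan2(13.19, 30.95) mod 360° = 23.09° ≈ 023°.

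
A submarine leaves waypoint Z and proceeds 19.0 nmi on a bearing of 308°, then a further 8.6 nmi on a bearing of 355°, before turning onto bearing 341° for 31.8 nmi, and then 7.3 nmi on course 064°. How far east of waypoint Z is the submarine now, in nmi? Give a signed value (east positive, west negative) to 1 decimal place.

Leg 1 (308°, 19.0 nmi): east 19.0 sin 308° = -14.97, north 19.0 cos 308° = 11.70
Leg 2 (355°, 8.6 nmi): east 8.6 sin 355° = -0.75, north 8.6 cos 355° = 8.57
Leg 3 (341°, 31.8 nmi): east 31.8 sin 341° = -10.35, north 31.8 cos 341° = 30.07
Leg 4 (064°, 7.3 nmi): east 7.3 sin 64° = 6.56, north 7.3 cos 64° = 3.20
Net east component: -19.51 nmi.

-19.5 nmi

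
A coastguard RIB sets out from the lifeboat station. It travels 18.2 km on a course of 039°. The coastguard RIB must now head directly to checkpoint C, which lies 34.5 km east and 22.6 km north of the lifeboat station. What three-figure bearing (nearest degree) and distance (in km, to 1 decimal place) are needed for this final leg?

Leg 1 (039°, 18.2 km): east 18.2 sin 39° = 11.45, north 18.2 cos 39° = 14.14
Current position: (11.45, 14.14). Target: (34.5, 22.6). Remaining: Δeast = 23.05, Δnorth = 8.46.
Bearing = atan2(23.05, 8.46) mod 360° = 69.85°; distance = √((23.05)² + (8.46)²) = 24.549 km.

070°, 24.5 km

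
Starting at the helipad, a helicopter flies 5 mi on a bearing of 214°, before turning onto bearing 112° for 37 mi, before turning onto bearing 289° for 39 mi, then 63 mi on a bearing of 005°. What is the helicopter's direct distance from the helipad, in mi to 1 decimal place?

Leg 1 (214°, 5 mi): east 5 sin 214° = -2.80, north 5 cos 214° = -4.15
Leg 2 (112°, 37 mi): east 37 sin 112° = 34.31, north 37 cos 112° = -13.86
Leg 3 (289°, 39 mi): east 39 sin 289° = -36.88, north 39 cos 289° = 12.70
Leg 4 (005°, 63 mi): east 63 sin 5° = 5.49, north 63 cos 5° = 62.76
Net: 0.13 east, 57.45 north. Distance = √((0.13)² + (57.45)²) = 57.452 mi.

57.5 mi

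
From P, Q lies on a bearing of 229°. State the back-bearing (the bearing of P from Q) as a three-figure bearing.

049°

Back-bearing = 229° − 180° = 049°.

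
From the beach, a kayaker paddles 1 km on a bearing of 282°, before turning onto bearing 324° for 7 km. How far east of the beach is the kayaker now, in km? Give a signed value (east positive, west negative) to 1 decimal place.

Leg 1 (282°, 1 km): east 1 sin 282° = -0.98, north 1 cos 282° = 0.21
Leg 2 (324°, 7 km): east 7 sin 324° = -4.11, north 7 cos 324° = 5.66
Net east component: -5.09 km.

-5.1 km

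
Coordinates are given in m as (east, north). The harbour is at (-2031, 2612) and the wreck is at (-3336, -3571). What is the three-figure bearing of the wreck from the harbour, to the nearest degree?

192°

Δeast = -3336 − -2031 = -1305.00; Δnorth = -3571 − 2612 = -6183.00.
Bearing = atan2(Δeast, Δnorth) mod 360° = 191.92° ≈ 192°.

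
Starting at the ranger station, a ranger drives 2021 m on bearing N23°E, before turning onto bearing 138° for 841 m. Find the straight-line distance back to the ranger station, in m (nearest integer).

1832 m

Leg 1 (N23°E, 2021 m): east 2021 sin 23° = 789.67, north 2021 cos 23° = 1860.34
Leg 2 (138°, 841 m): east 841 sin 138° = 562.74, north 841 cos 138° = -624.98
Net: 1352.41 east, 1235.36 north. Distance = √((1352.41)² + (1235.36)²) = 1831.695 m.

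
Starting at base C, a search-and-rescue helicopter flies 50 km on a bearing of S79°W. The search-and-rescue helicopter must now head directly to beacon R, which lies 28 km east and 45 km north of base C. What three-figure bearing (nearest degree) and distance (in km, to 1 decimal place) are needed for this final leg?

Leg 1 (S79°W, 50 km): east 50 sin 259° = -49.08, north 50 cos 259° = -9.54
Current position: (-49.08, -9.54). Target: (28, 45). Remaining: Δeast = 77.08, Δnorth = 54.54.
Bearing = atan2(77.08, 54.54) mod 360° = 54.72°; distance = √((77.08)² + (54.54)²) = 94.426 km.

055°, 94.4 km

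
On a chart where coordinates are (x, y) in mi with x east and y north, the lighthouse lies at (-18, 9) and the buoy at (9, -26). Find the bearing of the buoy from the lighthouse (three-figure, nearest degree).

Δeast = 9 − -18 = 27.00; Δnorth = -26 − 9 = -35.00.
Bearing = atan2(Δeast, Δnorth) mod 360° = 142.35° ≈ 142°.

142°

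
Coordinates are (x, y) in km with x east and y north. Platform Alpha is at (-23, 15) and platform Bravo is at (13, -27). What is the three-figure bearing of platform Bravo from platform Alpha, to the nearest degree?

139°

Δeast = 13 − -23 = 36.00; Δnorth = -27 − 15 = -42.00.
Bearing = atan2(Δeast, Δnorth) mod 360° = 139.40° ≈ 139°.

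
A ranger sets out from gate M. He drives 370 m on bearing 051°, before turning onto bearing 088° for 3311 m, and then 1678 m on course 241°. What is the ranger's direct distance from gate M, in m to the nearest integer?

Leg 1 (051°, 370 m): east 370 sin 51° = 287.54, north 370 cos 51° = 232.85
Leg 2 (088°, 3311 m): east 3311 sin 88° = 3308.98, north 3311 cos 88° = 115.55
Leg 3 (241°, 1678 m): east 1678 sin 241° = -1467.61, north 1678 cos 241° = -813.51
Net: 2128.92 east, -465.11 north. Distance = √((2128.92)² + (-465.11)²) = 2179.130 m.

2179 m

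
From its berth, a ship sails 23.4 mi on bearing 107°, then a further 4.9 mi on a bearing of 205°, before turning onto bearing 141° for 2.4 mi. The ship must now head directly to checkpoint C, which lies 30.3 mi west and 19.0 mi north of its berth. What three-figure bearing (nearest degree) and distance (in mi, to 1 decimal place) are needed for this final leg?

Leg 1 (107°, 23.4 mi): east 23.4 sin 107° = 22.38, north 23.4 cos 107° = -6.84
Leg 2 (205°, 4.9 mi): east 4.9 sin 205° = -2.07, north 4.9 cos 205° = -4.44
Leg 3 (141°, 2.4 mi): east 2.4 sin 141° = 1.51, north 2.4 cos 141° = -1.87
Current position: (21.82, -13.15). Target: (-30.3, 19.0). Remaining: Δeast = -52.12, Δnorth = 32.15.
Bearing = atan2(-52.12, 32.15) mod 360° = 301.67°; distance = √((-52.12)² + (32.15)²) = 61.234 mi.

302°, 61.2 mi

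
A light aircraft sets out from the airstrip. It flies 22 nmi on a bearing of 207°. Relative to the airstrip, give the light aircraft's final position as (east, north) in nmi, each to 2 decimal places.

Leg 1 (207°, 22 nmi): east 22 sin 207° = -9.99, north 22 cos 207° = -19.60
Summing: -9.99 nmi east, -19.60 nmi north → (-9.99, -19.60).

(-9.99, -19.60)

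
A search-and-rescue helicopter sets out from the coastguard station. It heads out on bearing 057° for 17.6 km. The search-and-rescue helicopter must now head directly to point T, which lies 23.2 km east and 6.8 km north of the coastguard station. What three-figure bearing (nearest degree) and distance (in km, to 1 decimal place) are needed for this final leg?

Leg 1 (057°, 17.6 km): east 17.6 sin 57° = 14.76, north 17.6 cos 57° = 9.59
Current position: (14.76, 9.59). Target: (23.2, 6.8). Remaining: Δeast = 8.44, Δnorth = -2.79.
Bearing = atan2(8.44, -2.79) mod 360° = 108.27°; distance = √((8.44)² + (-2.79)²) = 8.887 km.

108°, 8.9 km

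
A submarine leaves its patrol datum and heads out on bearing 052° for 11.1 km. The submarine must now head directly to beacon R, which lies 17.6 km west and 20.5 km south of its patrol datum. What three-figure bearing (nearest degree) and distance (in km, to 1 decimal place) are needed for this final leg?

Leg 1 (052°, 11.1 km): east 11.1 sin 52° = 8.75, north 11.1 cos 52° = 6.83
Current position: (8.75, 6.83). Target: (-17.6, -20.5). Remaining: Δeast = -26.35, Δnorth = -27.33.
Bearing = atan2(-26.35, -27.33) mod 360° = 223.95°; distance = √((-26.35)² + (-27.33)²) = 37.964 km.

224°, 38.0 km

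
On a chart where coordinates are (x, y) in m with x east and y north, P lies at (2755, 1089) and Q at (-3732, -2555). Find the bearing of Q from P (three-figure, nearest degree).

Δeast = -3732 − 2755 = -6487.00; Δnorth = -2555 − 1089 = -3644.00.
Bearing = atan2(Δeast, Δnorth) mod 360° = 240.68° ≈ 241°.

241°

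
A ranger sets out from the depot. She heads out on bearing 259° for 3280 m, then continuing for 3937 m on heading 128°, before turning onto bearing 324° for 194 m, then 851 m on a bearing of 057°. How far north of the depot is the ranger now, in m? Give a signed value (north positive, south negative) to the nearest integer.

Leg 1 (259°, 3280 m): east 3280 sin 259° = -3219.74, north 3280 cos 259° = -625.85
Leg 2 (128°, 3937 m): east 3937 sin 128° = 3102.40, north 3937 cos 128° = -2423.86
Leg 3 (324°, 194 m): east 194 sin 324° = -114.03, north 194 cos 324° = 156.95
Leg 4 (057°, 851 m): east 851 sin 57° = 713.71, north 851 cos 57° = 463.49
Net north component: -2429.28 m.

-2429 m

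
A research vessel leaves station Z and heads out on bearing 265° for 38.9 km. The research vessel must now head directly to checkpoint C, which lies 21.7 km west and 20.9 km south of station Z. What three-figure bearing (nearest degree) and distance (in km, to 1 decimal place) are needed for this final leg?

136°, 24.4 km

Leg 1 (265°, 38.9 km): east 38.9 sin 265° = -38.75, north 38.9 cos 265° = -3.39
Current position: (-38.75, -3.39). Target: (-21.7, -20.9). Remaining: Δeast = 17.05, Δnorth = -17.51.
Bearing = atan2(17.05, -17.51) mod 360° = 135.76°; distance = √((17.05)² + (-17.51)²) = 24.441 km.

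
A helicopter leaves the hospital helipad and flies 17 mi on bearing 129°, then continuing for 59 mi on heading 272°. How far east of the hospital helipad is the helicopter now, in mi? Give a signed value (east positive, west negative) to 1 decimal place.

Leg 1 (129°, 17 mi): east 17 sin 129° = 13.21, north 17 cos 129° = -10.70
Leg 2 (272°, 59 mi): east 59 sin 272° = -58.96, north 59 cos 272° = 2.06
Net east component: -45.75 mi.

-45.8 mi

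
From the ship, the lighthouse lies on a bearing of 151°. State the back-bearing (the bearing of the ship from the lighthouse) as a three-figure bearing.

Back-bearing = 151° + 180° = 331°.

331°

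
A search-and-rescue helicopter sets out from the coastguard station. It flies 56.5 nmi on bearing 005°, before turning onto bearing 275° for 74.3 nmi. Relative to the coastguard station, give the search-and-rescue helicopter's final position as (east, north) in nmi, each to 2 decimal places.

Leg 1 (005°, 56.5 nmi): east 56.5 sin 5° = 4.92, north 56.5 cos 5° = 56.29
Leg 2 (275°, 74.3 nmi): east 74.3 sin 275° = -74.02, north 74.3 cos 275° = 6.48
Summing: -69.09 nmi east, 62.76 nmi north → (-69.09, 62.76).

(-69.09, 62.76)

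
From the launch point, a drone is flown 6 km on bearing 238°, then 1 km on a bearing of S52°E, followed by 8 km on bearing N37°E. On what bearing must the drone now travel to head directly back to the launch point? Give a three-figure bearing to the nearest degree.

191°

Leg 1 (238°, 6 km): east 6 sin 238° = -5.09, north 6 cos 238° = -3.18
Leg 2 (S52°E, 1 km): east 1 sin 128° = 0.79, north 1 cos 128° = -0.62
Leg 3 (N37°E, 8 km): east 8 sin 37° = 4.81, north 8 cos 37° = 6.39
Net displacement: 0.51 east, 2.59 north. Direction back to start is (-0.51, -2.59): bearing = atan2(-0.51, -2.59) mod 360° = 191.21° ≈ 191°.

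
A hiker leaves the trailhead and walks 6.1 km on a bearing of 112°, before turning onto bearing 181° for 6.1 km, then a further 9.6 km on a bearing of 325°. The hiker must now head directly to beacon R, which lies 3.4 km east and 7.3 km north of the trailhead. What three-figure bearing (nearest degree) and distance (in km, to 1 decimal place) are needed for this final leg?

Leg 1 (112°, 6.1 km): east 6.1 sin 112° = 5.66, north 6.1 cos 112° = -2.29
Leg 2 (181°, 6.1 km): east 6.1 sin 181° = -0.11, north 6.1 cos 181° = -6.10
Leg 3 (325°, 9.6 km): east 9.6 sin 325° = -5.51, north 9.6 cos 325° = 7.86
Current position: (0.04, -0.52). Target: (3.4, 7.3). Remaining: Δeast = 3.36, Δnorth = 7.82.
Bearing = atan2(3.36, 7.82) mod 360° = 23.23°; distance = √((3.36)² + (7.82)²) = 8.510 km.

023°, 8.5 km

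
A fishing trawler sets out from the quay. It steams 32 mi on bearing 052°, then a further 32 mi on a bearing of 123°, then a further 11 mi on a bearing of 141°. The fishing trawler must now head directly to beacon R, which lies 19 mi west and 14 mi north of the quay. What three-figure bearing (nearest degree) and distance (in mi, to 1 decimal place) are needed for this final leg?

Leg 1 (052°, 32 mi): east 32 sin 52° = 25.22, north 32 cos 52° = 19.70
Leg 2 (123°, 32 mi): east 32 sin 123° = 26.84, north 32 cos 123° = -17.43
Leg 3 (141°, 11 mi): east 11 sin 141° = 6.92, north 11 cos 141° = -8.55
Current position: (58.98, -6.28). Target: (-19, 14). Remaining: Δeast = -77.98, Δnorth = 20.28.
Bearing = atan2(-77.98, 20.28) mod 360° = 284.58°; distance = √((-77.98)² + (20.28)²) = 80.569 mi.

285°, 80.6 mi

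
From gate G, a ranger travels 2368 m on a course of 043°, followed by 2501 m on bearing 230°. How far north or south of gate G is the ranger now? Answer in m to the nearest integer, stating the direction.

124 m north

Leg 1 (043°, 2368 m): east 2368 sin 43° = 1614.97, north 2368 cos 43° = 1731.85
Leg 2 (230°, 2501 m): east 2501 sin 230° = -1915.88, north 2501 cos 230° = -1607.61
Net north component: 124.23 m.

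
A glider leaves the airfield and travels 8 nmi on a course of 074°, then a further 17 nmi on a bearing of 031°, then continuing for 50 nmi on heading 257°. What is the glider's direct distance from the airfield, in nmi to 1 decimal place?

Leg 1 (074°, 8 nmi): east 8 sin 74° = 7.69, north 8 cos 74° = 2.21
Leg 2 (031°, 17 nmi): east 17 sin 31° = 8.76, north 17 cos 31° = 14.57
Leg 3 (257°, 50 nmi): east 50 sin 257° = -48.72, north 50 cos 257° = -11.25
Net: -32.27 east, 5.53 north. Distance = √((-32.27)² + (5.53)²) = 32.743 nmi.

32.7 nmi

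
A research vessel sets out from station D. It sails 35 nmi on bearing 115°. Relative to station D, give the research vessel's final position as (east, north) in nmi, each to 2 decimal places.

Leg 1 (115°, 35 nmi): east 35 sin 115° = 31.72, north 35 cos 115° = -14.79
Summing: 31.72 nmi east, -14.79 nmi north → (31.72, -14.79).

(31.72, -14.79)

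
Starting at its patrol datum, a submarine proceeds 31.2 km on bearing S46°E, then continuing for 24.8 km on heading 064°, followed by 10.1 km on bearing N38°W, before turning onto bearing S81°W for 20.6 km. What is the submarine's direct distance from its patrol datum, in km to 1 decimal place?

19.2 km

Leg 1 (S46°E, 31.2 km): east 31.2 sin 134° = 22.44, north 31.2 cos 134° = -21.67
Leg 2 (064°, 24.8 km): east 24.8 sin 64° = 22.29, north 24.8 cos 64° = 10.87
Leg 3 (N38°W, 10.1 km): east 10.1 sin 322° = -6.22, north 10.1 cos 322° = 7.96
Leg 4 (S81°W, 20.6 km): east 20.6 sin 261° = -20.35, north 20.6 cos 261° = -3.22
Net: 18.17 east, -6.07 north. Distance = √((18.17)² + (-6.07)²) = 19.155 km.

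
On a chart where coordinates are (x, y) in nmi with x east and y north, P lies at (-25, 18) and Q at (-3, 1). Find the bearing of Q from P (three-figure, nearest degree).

128°

Δeast = -3 − -25 = 22.00; Δnorth = 1 − 18 = -17.00.
Bearing = atan2(Δeast, Δnorth) mod 360° = 127.69° ≈ 128°.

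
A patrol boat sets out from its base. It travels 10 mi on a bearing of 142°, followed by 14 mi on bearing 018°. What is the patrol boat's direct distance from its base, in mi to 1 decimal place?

Leg 1 (142°, 10 mi): east 10 sin 142° = 6.16, north 10 cos 142° = -7.88
Leg 2 (018°, 14 mi): east 14 sin 18° = 4.33, north 14 cos 18° = 13.31
Net: 10.48 east, 5.43 north. Distance = √((10.48)² + (5.43)²) = 11.808 mi.

11.8 mi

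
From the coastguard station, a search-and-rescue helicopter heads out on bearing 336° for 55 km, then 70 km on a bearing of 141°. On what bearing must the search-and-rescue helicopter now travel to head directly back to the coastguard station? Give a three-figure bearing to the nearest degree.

Leg 1 (336°, 55 km): east 55 sin 336° = -22.37, north 55 cos 336° = 50.25
Leg 2 (141°, 70 km): east 70 sin 141° = 44.05, north 70 cos 141° = -54.40
Net displacement: 21.68 east, -4.16 north. Direction back to start is (-21.68, 4.16): bearing = atan2(-21.68, 4.16) mod 360° = 280.85° ≈ 281°.

281°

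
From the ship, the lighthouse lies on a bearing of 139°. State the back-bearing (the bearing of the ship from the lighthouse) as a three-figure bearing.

Back-bearing = 139° + 180° = 319°.

319°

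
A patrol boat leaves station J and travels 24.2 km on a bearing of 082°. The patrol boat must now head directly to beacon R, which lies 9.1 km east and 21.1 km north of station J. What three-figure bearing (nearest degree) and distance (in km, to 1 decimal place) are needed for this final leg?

320°, 23.1 km

Leg 1 (082°, 24.2 km): east 24.2 sin 82° = 23.96, north 24.2 cos 82° = 3.37
Current position: (23.96, 3.37). Target: (9.1, 21.1). Remaining: Δeast = -14.86, Δnorth = 17.73.
Bearing = atan2(-14.86, 17.73) mod 360° = 320.03°; distance = √((-14.86)² + (17.73)²) = 23.138 km.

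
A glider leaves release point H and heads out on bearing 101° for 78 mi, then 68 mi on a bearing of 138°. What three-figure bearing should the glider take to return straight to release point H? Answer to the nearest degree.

Leg 1 (101°, 78 mi): east 78 sin 101° = 76.57, north 78 cos 101° = -14.88
Leg 2 (138°, 68 mi): east 68 sin 138° = 45.50, north 68 cos 138° = -50.53
Net displacement: 122.07 east, -65.42 north. Direction back to start is (-122.07, 65.42): bearing = atan2(-122.07, 65.42) mod 360° = 298.19° ≈ 298°.

298°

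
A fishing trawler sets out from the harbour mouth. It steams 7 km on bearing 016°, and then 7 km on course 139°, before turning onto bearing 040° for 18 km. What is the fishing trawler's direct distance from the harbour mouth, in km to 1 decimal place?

23.7 km

Leg 1 (016°, 7 km): east 7 sin 16° = 1.93, north 7 cos 16° = 6.73
Leg 2 (139°, 7 km): east 7 sin 139° = 4.59, north 7 cos 139° = -5.28
Leg 3 (040°, 18 km): east 18 sin 40° = 11.57, north 18 cos 40° = 13.79
Net: 18.09 east, 15.23 north. Distance = √((18.09)² + (15.23)²) = 23.652 km.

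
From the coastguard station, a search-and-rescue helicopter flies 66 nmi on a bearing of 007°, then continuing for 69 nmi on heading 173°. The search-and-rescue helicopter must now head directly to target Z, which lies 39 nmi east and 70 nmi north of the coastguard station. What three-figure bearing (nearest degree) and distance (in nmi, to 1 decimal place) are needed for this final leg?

017°, 76.4 nmi

Leg 1 (007°, 66 nmi): east 66 sin 7° = 8.04, north 66 cos 7° = 65.51
Leg 2 (173°, 69 nmi): east 69 sin 173° = 8.41, north 69 cos 173° = -68.49
Current position: (16.45, -2.98). Target: (39, 70). Remaining: Δeast = 22.55, Δnorth = 72.98.
Bearing = atan2(22.55, 72.98) mod 360° = 17.17°; distance = √((22.55)² + (72.98)²) = 76.381 nmi.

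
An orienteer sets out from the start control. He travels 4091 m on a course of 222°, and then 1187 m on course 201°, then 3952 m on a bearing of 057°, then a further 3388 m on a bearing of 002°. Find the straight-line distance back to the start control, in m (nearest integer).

1416 m

Leg 1 (222°, 4091 m): east 4091 sin 222° = -2737.41, north 4091 cos 222° = -3040.21
Leg 2 (201°, 1187 m): east 1187 sin 201° = -425.38, north 1187 cos 201° = -1108.16
Leg 3 (057°, 3952 m): east 3952 sin 57° = 3314.43, north 3952 cos 57° = 2152.41
Leg 4 (002°, 3388 m): east 3388 sin 2° = 118.24, north 3388 cos 2° = 3385.94
Net: 269.87 east, 1389.98 north. Distance = √((269.87)² + (1389.98)²) = 1415.940 m.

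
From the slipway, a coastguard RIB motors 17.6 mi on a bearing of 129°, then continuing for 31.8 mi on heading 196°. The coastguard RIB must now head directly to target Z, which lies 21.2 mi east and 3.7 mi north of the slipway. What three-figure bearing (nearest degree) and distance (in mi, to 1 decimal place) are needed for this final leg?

020°, 48.2 mi

Leg 1 (129°, 17.6 mi): east 17.6 sin 129° = 13.68, north 17.6 cos 129° = -11.08
Leg 2 (196°, 31.8 mi): east 31.8 sin 196° = -8.77, north 31.8 cos 196° = -30.57
Current position: (4.91, -41.64). Target: (21.2, 3.7). Remaining: Δeast = 16.29, Δnorth = 45.34.
Bearing = atan2(16.29, 45.34) mod 360° = 19.76°; distance = √((16.29)² + (45.34)²) = 48.181 mi.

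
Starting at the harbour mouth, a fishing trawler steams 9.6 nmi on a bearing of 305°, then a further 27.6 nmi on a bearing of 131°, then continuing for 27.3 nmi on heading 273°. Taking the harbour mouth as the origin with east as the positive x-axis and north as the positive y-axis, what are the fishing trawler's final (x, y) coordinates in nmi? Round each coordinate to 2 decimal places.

(-14.30, -11.17)

Leg 1 (305°, 9.6 nmi): east 9.6 sin 305° = -7.86, north 9.6 cos 305° = 5.51
Leg 2 (131°, 27.6 nmi): east 27.6 sin 131° = 20.83, north 27.6 cos 131° = -18.11
Leg 3 (273°, 27.3 nmi): east 27.3 sin 273° = -27.26, north 27.3 cos 273° = 1.43
Summing: -14.30 nmi east, -11.17 nmi north → (-14.30, -11.17).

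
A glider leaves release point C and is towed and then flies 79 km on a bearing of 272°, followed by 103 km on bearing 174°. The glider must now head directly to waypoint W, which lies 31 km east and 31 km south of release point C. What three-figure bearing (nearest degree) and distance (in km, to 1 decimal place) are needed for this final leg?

Leg 1 (272°, 79 km): east 79 sin 272° = -78.95, north 79 cos 272° = 2.76
Leg 2 (174°, 103 km): east 103 sin 174° = 10.77, north 103 cos 174° = -102.44
Current position: (-68.19, -99.68). Target: (31, -31). Remaining: Δeast = 99.19, Δnorth = 68.68.
Bearing = atan2(99.19, 68.68) mod 360° = 55.30°; distance = √((99.19)² + (68.68)²) = 120.642 km.

055°, 120.6 km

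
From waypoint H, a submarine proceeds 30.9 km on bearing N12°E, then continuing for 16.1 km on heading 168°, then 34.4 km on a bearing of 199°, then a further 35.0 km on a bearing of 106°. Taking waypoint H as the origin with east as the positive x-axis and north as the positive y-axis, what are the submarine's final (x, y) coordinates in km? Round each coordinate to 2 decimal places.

Leg 1 (N12°E, 30.9 km): east 30.9 sin 12° = 6.42, north 30.9 cos 12° = 30.22
Leg 2 (168°, 16.1 km): east 16.1 sin 168° = 3.35, north 16.1 cos 168° = -15.75
Leg 3 (199°, 34.4 km): east 34.4 sin 199° = -11.20, north 34.4 cos 199° = -32.53
Leg 4 (106°, 35.0 km): east 35.0 sin 106° = 33.64, north 35.0 cos 106° = -9.65
Summing: 32.22 km east, -27.70 km north → (32.22, -27.70).

(32.22, -27.70)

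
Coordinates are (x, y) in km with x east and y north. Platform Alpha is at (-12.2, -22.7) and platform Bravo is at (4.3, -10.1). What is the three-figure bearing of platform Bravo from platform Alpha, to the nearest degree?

Δeast = 4.3 − -12.2 = 16.50; Δnorth = -10.1 − -22.7 = 12.60.
Bearing = atan2(Δeast, Δnorth) mod 360° = 52.63° ≈ 053°.

053°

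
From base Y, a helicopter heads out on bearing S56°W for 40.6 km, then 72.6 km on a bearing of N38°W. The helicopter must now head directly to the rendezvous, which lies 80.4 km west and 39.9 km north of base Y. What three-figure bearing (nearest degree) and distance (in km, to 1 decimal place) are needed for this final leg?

339°, 5.8 km

Leg 1 (S56°W, 40.6 km): east 40.6 sin 236° = -33.66, north 40.6 cos 236° = -22.70
Leg 2 (N38°W, 72.6 km): east 72.6 sin 322° = -44.70, north 72.6 cos 322° = 57.21
Current position: (-78.36, 34.51). Target: (-80.4, 39.9). Remaining: Δeast = -2.04, Δnorth = 5.39.
Bearing = atan2(-2.04, 5.39) mod 360° = 339.24°; distance = √((-2.04)² + (5.39)²) = 5.768 km.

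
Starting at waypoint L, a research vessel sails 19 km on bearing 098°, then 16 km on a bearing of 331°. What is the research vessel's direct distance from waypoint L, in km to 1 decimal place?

15.8 km

Leg 1 (098°, 19 km): east 19 sin 98° = 18.82, north 19 cos 98° = -2.64
Leg 2 (331°, 16 km): east 16 sin 331° = -7.76, north 16 cos 331° = 13.99
Net: 11.06 east, 11.35 north. Distance = √((11.06)² + (11.35)²) = 15.846 km.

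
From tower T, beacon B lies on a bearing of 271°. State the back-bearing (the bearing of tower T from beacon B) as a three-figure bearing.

091°

Back-bearing = 271° − 180° = 091°.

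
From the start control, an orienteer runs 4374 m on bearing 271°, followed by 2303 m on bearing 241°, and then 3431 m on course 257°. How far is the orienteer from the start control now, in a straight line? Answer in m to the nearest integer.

9898 m

Leg 1 (271°, 4374 m): east 4374 sin 271° = -4373.33, north 4374 cos 271° = 76.34
Leg 2 (241°, 2303 m): east 2303 sin 241° = -2014.25, north 2303 cos 241° = -1116.52
Leg 3 (257°, 3431 m): east 3431 sin 257° = -3343.06, north 3431 cos 257° = -771.81
Net: -9730.65 east, -1811.99 north. Distance = √((-9730.65)² + (-1811.99)²) = 9897.918 m.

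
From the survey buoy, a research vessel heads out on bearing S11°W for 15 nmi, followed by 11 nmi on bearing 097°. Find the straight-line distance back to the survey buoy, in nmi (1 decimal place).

18.0 nmi

Leg 1 (S11°W, 15 nmi): east 15 sin 191° = -2.86, north 15 cos 191° = -14.72
Leg 2 (097°, 11 nmi): east 11 sin 97° = 10.92, north 11 cos 97° = -1.34
Net: 8.06 east, -16.06 north. Distance = √((8.06)² + (-16.06)²) = 17.972 nmi.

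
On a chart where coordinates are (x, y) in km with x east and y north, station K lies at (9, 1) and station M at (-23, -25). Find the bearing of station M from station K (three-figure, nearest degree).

231°

Δeast = -23 − 9 = -32.00; Δnorth = -25 − 1 = -26.00.
Bearing = atan2(Δeast, Δnorth) mod 360° = 230.91° ≈ 231°.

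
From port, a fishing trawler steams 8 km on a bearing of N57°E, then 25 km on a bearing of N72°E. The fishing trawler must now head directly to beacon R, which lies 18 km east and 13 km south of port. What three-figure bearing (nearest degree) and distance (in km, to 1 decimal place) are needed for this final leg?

Leg 1 (N57°E, 8 km): east 8 sin 57° = 6.71, north 8 cos 57° = 4.36
Leg 2 (N72°E, 25 km): east 25 sin 72° = 23.78, north 25 cos 72° = 7.73
Current position: (30.49, 12.08). Target: (18, -13). Remaining: Δeast = -12.49, Δnorth = -25.08.
Bearing = atan2(-12.49, -25.08) mod 360° = 206.46°; distance = √((-12.49)² + (-25.08)²) = 28.018 km.

206°, 28.0 km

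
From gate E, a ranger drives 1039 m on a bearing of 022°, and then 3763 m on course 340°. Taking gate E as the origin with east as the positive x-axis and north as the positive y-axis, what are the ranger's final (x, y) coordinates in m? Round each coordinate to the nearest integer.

(-898, 4499)

Leg 1 (022°, 1039 m): east 1039 sin 22° = 389.22, north 1039 cos 22° = 963.34
Leg 2 (340°, 3763 m): east 3763 sin 340° = -1287.02, north 3763 cos 340° = 3536.06
Summing: -897.81 m east, 4499.41 m north → (-898, 4499).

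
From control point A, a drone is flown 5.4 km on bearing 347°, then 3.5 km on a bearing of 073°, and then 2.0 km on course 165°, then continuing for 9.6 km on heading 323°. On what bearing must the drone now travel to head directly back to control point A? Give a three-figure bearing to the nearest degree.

Leg 1 (347°, 5.4 km): east 5.4 sin 347° = -1.21, north 5.4 cos 347° = 5.26
Leg 2 (073°, 3.5 km): east 3.5 sin 73° = 3.35, north 3.5 cos 73° = 1.02
Leg 3 (165°, 2.0 km): east 2.0 sin 165° = 0.52, north 2.0 cos 165° = -1.93
Leg 4 (323°, 9.6 km): east 9.6 sin 323° = -5.78, north 9.6 cos 323° = 7.67
Net displacement: -3.13 east, 12.02 north. Direction back to start is (3.13, -12.02): bearing = atan2(3.13, -12.02) mod 360° = 165.42° ≈ 165°.

165°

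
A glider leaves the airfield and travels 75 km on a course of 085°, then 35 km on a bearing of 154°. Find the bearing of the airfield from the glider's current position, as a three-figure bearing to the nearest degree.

285°

Leg 1 (085°, 75 km): east 75 sin 85° = 74.71, north 75 cos 85° = 6.54
Leg 2 (154°, 35 km): east 35 sin 154° = 15.34, north 35 cos 154° = -31.46
Net displacement: 90.06 east, -24.92 north. Direction back to start is (-90.06, 24.92): bearing = atan2(-90.06, 24.92) mod 360° = 285.47° ≈ 285°.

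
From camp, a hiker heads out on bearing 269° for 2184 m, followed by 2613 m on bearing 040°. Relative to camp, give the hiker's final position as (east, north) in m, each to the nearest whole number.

Leg 1 (269°, 2184 m): east 2184 sin 269° = -2183.67, north 2184 cos 269° = -38.12
Leg 2 (040°, 2613 m): east 2613 sin 40° = 1679.60, north 2613 cos 40° = 2001.67
Summing: -504.06 m east, 1963.56 m north → (-504, 1964).

(-504, 1964)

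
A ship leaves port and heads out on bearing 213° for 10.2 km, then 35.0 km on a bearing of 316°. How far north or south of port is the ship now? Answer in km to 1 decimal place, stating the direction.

16.6 km north

Leg 1 (213°, 10.2 km): east 10.2 sin 213° = -5.56, north 10.2 cos 213° = -8.55
Leg 2 (316°, 35.0 km): east 35.0 sin 316° = -24.31, north 35.0 cos 316° = 25.18
Net north component: 16.62 km.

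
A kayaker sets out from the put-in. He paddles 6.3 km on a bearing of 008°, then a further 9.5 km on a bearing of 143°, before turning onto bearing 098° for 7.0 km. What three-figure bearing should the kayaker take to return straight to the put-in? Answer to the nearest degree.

280°

Leg 1 (008°, 6.3 km): east 6.3 sin 8° = 0.88, north 6.3 cos 8° = 6.24
Leg 2 (143°, 9.5 km): east 9.5 sin 143° = 5.72, north 9.5 cos 143° = -7.59
Leg 3 (098°, 7.0 km): east 7.0 sin 98° = 6.93, north 7.0 cos 98° = -0.97
Net displacement: 13.53 east, -2.32 north. Direction back to start is (-13.53, 2.32): bearing = atan2(-13.53, 2.32) mod 360° = 279.74° ≈ 280°.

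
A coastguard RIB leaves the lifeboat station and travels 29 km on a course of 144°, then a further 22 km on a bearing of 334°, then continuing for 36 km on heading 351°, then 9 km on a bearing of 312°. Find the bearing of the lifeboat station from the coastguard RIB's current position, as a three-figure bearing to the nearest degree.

Leg 1 (144°, 29 km): east 29 sin 144° = 17.05, north 29 cos 144° = -23.46
Leg 2 (334°, 22 km): east 22 sin 334° = -9.64, north 22 cos 334° = 19.77
Leg 3 (351°, 36 km): east 36 sin 351° = -5.63, north 36 cos 351° = 35.56
Leg 4 (312°, 9 km): east 9 sin 312° = -6.69, north 9 cos 312° = 6.02
Net displacement: -4.92 east, 37.89 north. Direction back to start is (4.92, -37.89): bearing = atan2(4.92, -37.89) mod 360° = 172.60° ≈ 173°.

173°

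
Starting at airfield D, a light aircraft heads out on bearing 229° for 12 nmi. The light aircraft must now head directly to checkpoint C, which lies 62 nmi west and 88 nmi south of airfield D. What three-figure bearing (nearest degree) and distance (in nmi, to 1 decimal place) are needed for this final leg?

213°, 96.0 nmi

Leg 1 (229°, 12 nmi): east 12 sin 229° = -9.06, north 12 cos 229° = -7.87
Current position: (-9.06, -7.87). Target: (-62, -88). Remaining: Δeast = -52.94, Δnorth = -80.13.
Bearing = atan2(-52.94, -80.13) mod 360° = 213.45°; distance = √((-52.94)² + (-80.13)²) = 96.039 nmi.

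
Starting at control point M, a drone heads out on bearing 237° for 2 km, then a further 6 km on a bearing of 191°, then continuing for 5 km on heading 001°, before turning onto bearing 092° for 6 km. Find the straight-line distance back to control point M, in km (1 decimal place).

3.9 km

Leg 1 (237°, 2 km): east 2 sin 237° = -1.68, north 2 cos 237° = -1.09
Leg 2 (191°, 6 km): east 6 sin 191° = -1.14, north 6 cos 191° = -5.89
Leg 3 (001°, 5 km): east 5 sin 1° = 0.09, north 5 cos 1° = 5.00
Leg 4 (092°, 6 km): east 6 sin 92° = 6.00, north 6 cos 92° = -0.21
Net: 3.26 east, -2.19 north. Distance = √((3.26)² + (-2.19)²) = 3.928 km.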